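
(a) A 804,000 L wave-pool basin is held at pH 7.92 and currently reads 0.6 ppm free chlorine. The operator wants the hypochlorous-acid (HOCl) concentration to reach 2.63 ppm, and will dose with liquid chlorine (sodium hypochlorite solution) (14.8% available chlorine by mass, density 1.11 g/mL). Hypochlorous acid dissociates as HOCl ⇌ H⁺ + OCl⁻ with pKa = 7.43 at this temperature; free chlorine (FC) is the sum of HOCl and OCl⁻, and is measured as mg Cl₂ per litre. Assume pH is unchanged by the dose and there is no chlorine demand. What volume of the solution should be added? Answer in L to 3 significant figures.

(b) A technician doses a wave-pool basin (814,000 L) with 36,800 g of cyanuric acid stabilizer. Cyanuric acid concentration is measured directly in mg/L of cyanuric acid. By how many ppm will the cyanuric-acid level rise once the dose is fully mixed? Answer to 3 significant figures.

(a) 49.7 L; (b) 45.2 ppm

(a) [OCl⁻]/[HOCl] = 10^(pH − pKa) = 10^(7.92 − 7.43) = 3.09; fraction as HOCl = 1/(1 + 3.09) = 0.2445.
(a) Free chlorine required for 2.63 ppm HOCl: 2.63 / 0.2445 = 10.76 ppm.
(a) FC to add: 10.76 − 0.6 = 10.16 mg/L as Cl₂.
(a) Cl₂ equivalent: 10.16 mg/L × 804,000 L = 8167 g.
(a) Product at 14.8% available Cl: 8167 / 0.148 = 55,180 g.
(a) Volume: 55,180 g ÷ 1.11 g/mL = 49,710 mL.

(b) Rise: 36,800 g / 814,000 L × 1000 = 45.21 mg/L.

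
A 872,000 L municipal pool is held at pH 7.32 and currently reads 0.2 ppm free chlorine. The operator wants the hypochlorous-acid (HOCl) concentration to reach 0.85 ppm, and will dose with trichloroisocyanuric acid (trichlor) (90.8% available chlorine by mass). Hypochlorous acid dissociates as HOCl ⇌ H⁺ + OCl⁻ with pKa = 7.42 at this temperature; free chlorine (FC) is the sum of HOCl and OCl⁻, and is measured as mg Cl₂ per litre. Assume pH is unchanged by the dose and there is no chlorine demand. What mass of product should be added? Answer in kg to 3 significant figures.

[OCl⁻]/[HOCl] = 10^(pH − pKa) = 10^(7.32 − 7.42) = 0.7943; fraction as HOCl = 1/(1 + 0.7943) = 0.5573.
Free chlorine required for 0.85 ppm HOCl: 0.85 / 0.5573 = 1.525 ppm.
FC to add: 1.525 − 0.2 = 1.325 mg/L as Cl₂.
Cl₂ equivalent: 1.325 mg/L × 872,000 L = 1156 g.
Product at 90.8% available Cl: 1156 / 0.908 = 1273 g.

1.27 kg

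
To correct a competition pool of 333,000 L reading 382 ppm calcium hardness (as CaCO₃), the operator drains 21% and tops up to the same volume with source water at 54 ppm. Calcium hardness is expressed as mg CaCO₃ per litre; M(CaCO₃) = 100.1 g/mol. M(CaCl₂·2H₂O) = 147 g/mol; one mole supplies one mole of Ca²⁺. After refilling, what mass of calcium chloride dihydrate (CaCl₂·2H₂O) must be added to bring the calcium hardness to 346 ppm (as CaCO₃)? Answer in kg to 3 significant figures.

After draining 21% and refilling: 382 × 0.79 + 54 × 0.21 = 313.12 ppm.
Deficit to target: 346 − 313.12 = 32.88 mg/L.
As CaCO₃: 32.88 mg/L × 333,000 L = 10,950 g; ÷ 100.1 = 109.4 mol Ca²⁺.
Mass: 109.4 × 147 = 16,080 g.

16.1 kg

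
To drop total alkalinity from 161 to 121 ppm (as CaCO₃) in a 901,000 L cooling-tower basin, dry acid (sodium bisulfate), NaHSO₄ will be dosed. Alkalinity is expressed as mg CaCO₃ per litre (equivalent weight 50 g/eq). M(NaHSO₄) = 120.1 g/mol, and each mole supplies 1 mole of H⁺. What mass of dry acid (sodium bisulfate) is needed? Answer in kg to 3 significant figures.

86.6 kg

Alkalinity to neutralize: (161 − 121) = 40 mg/L as CaCO₃ × 901,000 L = 36,040 g as CaCO₃.
Equivalents of H⁺ required: 36,040 ÷ 50 g/eq = 720.8 eq = 720.8 mol NaHSO₄.
Mass of NaHSO₄: 720.8 × 120.1 = 86,570 g.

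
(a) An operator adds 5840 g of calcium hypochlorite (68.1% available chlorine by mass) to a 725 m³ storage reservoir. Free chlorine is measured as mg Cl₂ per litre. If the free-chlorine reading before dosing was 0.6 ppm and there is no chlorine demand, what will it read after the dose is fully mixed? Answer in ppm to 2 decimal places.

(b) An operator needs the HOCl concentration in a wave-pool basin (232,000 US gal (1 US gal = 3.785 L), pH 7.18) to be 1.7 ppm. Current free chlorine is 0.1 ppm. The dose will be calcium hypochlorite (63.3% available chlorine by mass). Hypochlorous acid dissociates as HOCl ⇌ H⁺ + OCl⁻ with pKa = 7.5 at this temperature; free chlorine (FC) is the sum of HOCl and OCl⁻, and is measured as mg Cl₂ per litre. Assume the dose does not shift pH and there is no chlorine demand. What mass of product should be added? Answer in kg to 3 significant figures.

(a) 6.09 ppm; (b) 3.35 kg

(a) Volume: 725 m³ = 725,000 L.
(a) Available chlorine delivered: 5840 g × 0.681 = 3977 g as Cl₂.
(a) Concentration rise: 3977 g / 725,000 L = 5.486 mg/L = 5.49 ppm.
(a) Final FC: 0.6 + 5.49 = 6.09 ppm.

(b) Volume: 232,000 US gal × 3.785 L/gal = 878,120 L.
(b) [OCl⁻]/[HOCl] = 10^(pH − pKa) = 10^(7.18 − 7.5) = 0.4786; fraction as HOCl = 1/(1 + 0.4786) = 0.6763.
(b) Free chlorine required for 1.7 ppm HOCl: 1.7 / 0.6763 = 2.514 ppm.
(b) FC to add: 2.514 − 0.1 = 2.414 mg/L as Cl₂.
(b) Cl₂ equivalent: 2.414 mg/L × 878,120 L = 2119 g.
(b) Product at 63.3% available Cl: 2119 / 0.633 = 3348 g.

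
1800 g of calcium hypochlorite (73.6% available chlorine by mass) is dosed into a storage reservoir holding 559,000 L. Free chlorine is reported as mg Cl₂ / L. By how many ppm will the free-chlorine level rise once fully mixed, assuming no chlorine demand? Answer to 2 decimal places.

Available chlorine delivered: 1800 g × 0.736 = 1325 g as Cl₂.
Concentration rise: 1325 g / 559,000 L = 2.37 mg/L = 2.37 ppm.

2.37 ppm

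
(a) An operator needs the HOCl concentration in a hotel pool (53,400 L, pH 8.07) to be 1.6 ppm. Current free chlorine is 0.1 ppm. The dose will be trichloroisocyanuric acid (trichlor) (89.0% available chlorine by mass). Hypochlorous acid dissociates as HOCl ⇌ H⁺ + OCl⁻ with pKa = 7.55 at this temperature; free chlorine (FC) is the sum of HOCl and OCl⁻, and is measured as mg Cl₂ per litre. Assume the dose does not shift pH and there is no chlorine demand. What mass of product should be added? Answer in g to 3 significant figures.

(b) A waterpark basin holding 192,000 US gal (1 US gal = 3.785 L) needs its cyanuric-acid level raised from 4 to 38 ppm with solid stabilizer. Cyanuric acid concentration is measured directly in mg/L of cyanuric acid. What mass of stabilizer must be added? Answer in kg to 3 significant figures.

(a) 408 g; (b) 24.7 kg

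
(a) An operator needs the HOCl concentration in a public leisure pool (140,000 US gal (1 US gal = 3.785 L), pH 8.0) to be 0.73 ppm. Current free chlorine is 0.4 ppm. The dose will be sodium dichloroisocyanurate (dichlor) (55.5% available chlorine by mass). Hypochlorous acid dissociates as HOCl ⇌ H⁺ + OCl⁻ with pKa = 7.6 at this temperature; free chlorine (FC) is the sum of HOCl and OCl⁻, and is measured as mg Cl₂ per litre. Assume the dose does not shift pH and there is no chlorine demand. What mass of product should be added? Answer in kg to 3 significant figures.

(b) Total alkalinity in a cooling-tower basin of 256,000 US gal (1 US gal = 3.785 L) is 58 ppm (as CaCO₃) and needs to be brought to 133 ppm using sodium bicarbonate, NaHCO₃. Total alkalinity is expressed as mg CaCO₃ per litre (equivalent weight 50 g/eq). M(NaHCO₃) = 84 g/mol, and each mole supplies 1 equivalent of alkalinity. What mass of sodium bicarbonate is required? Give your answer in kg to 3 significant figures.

(a) Volume: 140,000 US gal × 3.785 L/gal = 529,900 L.
(a) [OCl⁻]/[HOCl] = 10^(pH − pKa) = 10^(8.0 − 7.6) = 2.512; fraction as HOCl = 1/(1 + 2.512) = 0.2847.
(a) Free chlorine required for 0.73 ppm HOCl: 0.73 / 0.2847 = 2.564 ppm.
(a) FC to add: 2.564 − 0.4 = 2.164 mg/L as Cl₂.
(a) Cl₂ equivalent: 2.164 mg/L × 529,900 L = 1147 g.
(a) Product at 55.5% available Cl: 1147 / 0.555 = 2066 g.

(b) Volume: 256,000 US gal × 3.785 L/gal = 968,960 L.
(b) Alkalinity to add: (133 − 58) = 75 mg/L as CaCO₃ × 968,960 L = 72,670 g as CaCO₃.
(b) Equivalents: 72,670 g ÷ 50 g/eq = 1453 eq.
(b) NaHCO₃ supplies 1 eq per mole → 1453 mol.
(b) Mass: 1453 mol × 84 g/mol = 122,100 g.

(a) 2.07 kg; (b) 122 kg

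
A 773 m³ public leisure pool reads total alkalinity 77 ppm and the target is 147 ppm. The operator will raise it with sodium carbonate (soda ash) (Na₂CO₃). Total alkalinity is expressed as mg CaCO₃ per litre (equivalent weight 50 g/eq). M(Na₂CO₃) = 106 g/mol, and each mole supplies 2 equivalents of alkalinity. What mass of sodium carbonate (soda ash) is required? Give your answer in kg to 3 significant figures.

Volume: 773 m³ = 773,000 L.
Alkalinity to add: (147 − 77) = 70 mg/L as CaCO₃ × 773,000 L = 54,110 g as CaCO₃.
Equivalents: 54,110 g ÷ 50 g/eq = 1082 eq.
Each mole of Na₂CO₃ supplies 2 eq, so 1082 / 2 = 541.1 mol.
Mass: 541.1 mol × 106 g/mol = 57,360 g.

57.4 kg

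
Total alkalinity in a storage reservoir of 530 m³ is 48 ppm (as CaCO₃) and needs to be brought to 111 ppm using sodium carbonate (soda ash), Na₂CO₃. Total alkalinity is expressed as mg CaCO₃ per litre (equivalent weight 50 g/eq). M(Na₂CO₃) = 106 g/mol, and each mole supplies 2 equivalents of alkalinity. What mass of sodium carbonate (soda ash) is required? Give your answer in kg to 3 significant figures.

35.4 kg

Volume: 530 m³ = 530,000 L.
Alkalinity to add: (111 − 48) = 63 mg/L as CaCO₃ × 530,000 L = 33,390 g as CaCO₃.
Equivalents: 33,390 g ÷ 50 g/eq = 667.8 eq.
Each mole of Na₂CO₃ supplies 2 eq, so 667.8 / 2 = 333.9 mol.
Mass: 333.9 mol × 106 g/mol = 35,390 g.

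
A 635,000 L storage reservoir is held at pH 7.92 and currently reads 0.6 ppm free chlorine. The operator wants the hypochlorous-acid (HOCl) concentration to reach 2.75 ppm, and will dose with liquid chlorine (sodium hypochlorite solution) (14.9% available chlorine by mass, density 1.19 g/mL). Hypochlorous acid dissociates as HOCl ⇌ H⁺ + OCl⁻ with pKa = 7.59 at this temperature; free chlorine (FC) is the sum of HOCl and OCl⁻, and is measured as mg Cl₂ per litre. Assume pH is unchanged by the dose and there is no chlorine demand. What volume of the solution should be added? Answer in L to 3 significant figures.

28.8 L

[OCl⁻]/[HOCl] = 10^(pH − pKa) = 10^(7.92 − 7.59) = 2.138; fraction as HOCl = 1/(1 + 2.138) = 0.3187.
Free chlorine required for 2.75 ppm HOCl: 2.75 / 0.3187 = 8.629 ppm.
FC to add: 8.629 − 0.6 = 8.029 mg/L as Cl₂.
Cl₂ equivalent: 8.029 mg/L × 635,000 L = 5099 g.
Product at 14.9% available Cl: 5099 / 0.149 = 34,220 g.
Volume: 34,220 g ÷ 1.19 g/mL = 28,760 mL.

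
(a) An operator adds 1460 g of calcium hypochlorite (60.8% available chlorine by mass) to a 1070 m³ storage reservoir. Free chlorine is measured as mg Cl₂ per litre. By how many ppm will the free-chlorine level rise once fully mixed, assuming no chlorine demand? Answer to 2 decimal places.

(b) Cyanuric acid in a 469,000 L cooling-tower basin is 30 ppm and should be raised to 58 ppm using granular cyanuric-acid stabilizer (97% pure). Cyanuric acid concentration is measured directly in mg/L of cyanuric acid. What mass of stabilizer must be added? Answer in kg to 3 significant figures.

(a) Volume: 1070 m³ = 1,070,000 L.
(a) Available chlorine delivered: 1460 g × 0.608 = 887.7 g as Cl₂.
(a) Concentration rise: 887.7 g / 1,070,000 L = 0.8296 mg/L = 0.83 ppm.

(b) CYA to add: (58 − 30) = 28 mg/L × 469,000 L = 13,130 g cyanuric acid.
(b) At 97% purity: 13,130 / 0.97 = 13,540 g product.

(a) 0.83 ppm; (b) 13.5 kg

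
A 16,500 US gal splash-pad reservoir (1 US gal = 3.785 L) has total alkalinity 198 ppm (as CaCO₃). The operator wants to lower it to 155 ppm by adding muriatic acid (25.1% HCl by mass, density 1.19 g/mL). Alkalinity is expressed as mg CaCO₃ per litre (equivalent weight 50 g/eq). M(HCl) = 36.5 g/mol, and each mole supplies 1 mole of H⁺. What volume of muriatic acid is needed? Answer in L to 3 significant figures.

Volume: 16,500 US gal × 3.785 L/gal = 62,452 L.
Alkalinity to neutralize: (198 − 155) = 43 mg/L as CaCO₃ × 62,452 L = 2685 g as CaCO₃.
Equivalents of H⁺ required: 2685 ÷ 50 g/eq = 53.71 eq = 53.71 mol HCl.
Mass of HCl: 53.71 × 36.5 = 1960 g.
Mass of 25.1% solution: 1960 / 0.251 = 7810 g.
Volume: 7810 g ÷ 1.19 g/mL = 6563 mL.

6.56 L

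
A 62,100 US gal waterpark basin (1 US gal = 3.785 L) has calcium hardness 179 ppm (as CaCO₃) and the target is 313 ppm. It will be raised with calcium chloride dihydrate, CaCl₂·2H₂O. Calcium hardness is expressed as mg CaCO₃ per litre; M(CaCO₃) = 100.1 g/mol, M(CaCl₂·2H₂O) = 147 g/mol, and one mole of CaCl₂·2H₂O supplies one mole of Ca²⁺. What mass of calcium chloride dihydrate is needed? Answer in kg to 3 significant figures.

46.3 kg

Volume: 62,100 US gal × 3.785 L/gal = 235,048 L.
Hardness to add: (313 − 179) = 134 mg/L as CaCO₃ × 235,048 L = 31,500 g as CaCO₃.
Moles of Ca²⁺ (1 mol Ca²⁺ ≡ 1 mol CaCO₃): 31,500 / 100.1 g/mol = 314.7 mol.
Mass of CaCl₂·2H₂O: 314.7 × 147 = 46,250 g.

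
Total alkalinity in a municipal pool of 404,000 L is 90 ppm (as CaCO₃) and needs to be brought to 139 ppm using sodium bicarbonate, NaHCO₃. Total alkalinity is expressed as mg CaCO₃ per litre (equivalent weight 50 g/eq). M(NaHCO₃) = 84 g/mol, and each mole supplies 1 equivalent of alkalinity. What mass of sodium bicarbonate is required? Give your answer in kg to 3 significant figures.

33.3 kg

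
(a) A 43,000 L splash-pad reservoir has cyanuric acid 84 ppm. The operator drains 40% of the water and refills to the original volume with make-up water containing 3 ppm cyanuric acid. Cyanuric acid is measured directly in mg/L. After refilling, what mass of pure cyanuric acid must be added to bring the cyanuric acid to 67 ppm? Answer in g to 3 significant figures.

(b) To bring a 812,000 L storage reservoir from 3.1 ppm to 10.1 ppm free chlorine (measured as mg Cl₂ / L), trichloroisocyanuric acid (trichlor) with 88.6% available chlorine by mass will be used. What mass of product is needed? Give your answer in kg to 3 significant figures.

(a) After draining 40% and refilling: 84 × 0.60 + 3 × 0.40 = 51.6 ppm.
(a) Deficit to target: 67 − 51.6 = 15.4 mg/L.
(a) Mass: 15.4 mg/L × 43,000 L = 662.2 g cyanuric acid.

(b) Chlorine deficit: 10.1 − 3.1 = 7 ppm = 7 mg/L as Cl₂.
(b) Cl₂ equivalent needed: 7 mg/L × 812,000 L = 5,684,000 mg = 5684 g.
(b) Product at 88.6% available chlorine: 5684 / 0.886 = 6415 g.

(a) 662 g; (b) 6.42 kg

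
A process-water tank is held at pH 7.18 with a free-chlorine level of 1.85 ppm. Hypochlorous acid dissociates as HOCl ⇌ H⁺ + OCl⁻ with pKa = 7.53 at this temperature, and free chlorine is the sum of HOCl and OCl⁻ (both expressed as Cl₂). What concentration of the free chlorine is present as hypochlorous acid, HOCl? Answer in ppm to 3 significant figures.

[OCl⁻]/[HOCl] = 10^(pH − pKa) = 10^(7.18 − 7.53) = 10^-0.35 = 0.4467.
Fraction as HOCl = 1 / (1 + 0.4467) = 0.6912.
HOCl = 0.6912 × 1.85 ppm = 1.279 ppm.

1.28 ppm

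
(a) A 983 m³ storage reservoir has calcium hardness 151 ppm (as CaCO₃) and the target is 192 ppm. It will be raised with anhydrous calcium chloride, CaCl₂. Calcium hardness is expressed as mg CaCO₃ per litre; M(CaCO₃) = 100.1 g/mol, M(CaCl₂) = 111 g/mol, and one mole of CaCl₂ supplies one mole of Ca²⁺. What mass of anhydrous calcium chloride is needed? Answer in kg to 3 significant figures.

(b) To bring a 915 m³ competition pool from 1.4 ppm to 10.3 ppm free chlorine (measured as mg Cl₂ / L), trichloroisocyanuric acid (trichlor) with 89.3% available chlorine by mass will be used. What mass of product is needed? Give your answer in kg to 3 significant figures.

(a) 44.7 kg; (b) 9.12 kg

(a) Volume: 983 m³ = 983,000 L.
(a) Hardness to add: (192 − 151) = 41 mg/L as CaCO₃ × 983,000 L = 40,300 g as CaCO₃.
(a) Moles of Ca²⁺ (1 mol Ca²⁺ ≡ 1 mol CaCO₃): 40,300 / 100.1 g/mol = 402.6 mol.
(a) Mass of CaCl₂: 402.6 × 111 = 44,690 g.

(b) Volume: 915 m³ = 915,000 L.
(b) Chlorine deficit: 10.3 − 1.4 = 8.9 ppm = 8.9 mg/L as Cl₂.
(b) Cl₂ equivalent needed: 8.9 mg/L × 915,000 L = 8,144,000 mg = 8144 g.
(b) Product at 89.3% available chlorine: 8144 / 0.893 = 9119 g.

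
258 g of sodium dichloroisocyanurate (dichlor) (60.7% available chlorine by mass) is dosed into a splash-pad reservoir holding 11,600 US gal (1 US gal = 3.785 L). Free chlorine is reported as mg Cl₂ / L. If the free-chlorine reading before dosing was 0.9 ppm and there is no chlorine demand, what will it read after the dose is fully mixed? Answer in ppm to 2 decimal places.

4.47 ppm

Volume: 11,600 US gal × 3.785 L/gal = 43,906 L.
Available chlorine delivered: 258 g × 0.607 = 156.6 g as Cl₂.
Concentration rise: 156.6 g / 43,906 L = 3.567 mg/L = 3.57 ppm.
Final FC: 0.9 + 3.57 = 4.47 ppm.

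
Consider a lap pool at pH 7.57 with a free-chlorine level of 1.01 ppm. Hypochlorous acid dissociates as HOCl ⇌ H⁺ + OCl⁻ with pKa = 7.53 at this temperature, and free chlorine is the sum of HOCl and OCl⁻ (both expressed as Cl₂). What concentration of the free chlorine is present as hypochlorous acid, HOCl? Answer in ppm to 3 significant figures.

0.482 ppm

[OCl⁻]/[HOCl] = 10^(pH − pKa) = 10^(7.57 − 7.53) = 10^0.04 = 1.096.
Fraction as HOCl = 1 / (1 + 1.096) = 0.477.
HOCl = 0.477 × 1.01 ppm = 0.4818 ppm.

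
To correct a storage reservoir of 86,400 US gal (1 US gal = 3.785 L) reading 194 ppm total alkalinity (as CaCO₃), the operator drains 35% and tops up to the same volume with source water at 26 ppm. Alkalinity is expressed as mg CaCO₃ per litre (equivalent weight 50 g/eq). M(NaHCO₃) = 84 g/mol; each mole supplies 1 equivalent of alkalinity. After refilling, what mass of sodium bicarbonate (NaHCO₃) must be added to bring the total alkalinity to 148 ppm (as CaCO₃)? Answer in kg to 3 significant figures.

7.03 kg

Volume: 86,400 US gal × 3.785 L/gal = 327,024 L.
After draining 35% and refilling: 194 × 0.65 + 26 × 0.35 = 135.2 ppm.
Deficit to target: 148 − 135.2 = 12.8 mg/L.
As CaCO₃: 12.8 mg/L × 327,024 L = 4186 g; ÷ 50 g/eq ÷ 1 = 83.72 mol NaHCO₃.
Mass: 83.72 × 84 = 7032 g.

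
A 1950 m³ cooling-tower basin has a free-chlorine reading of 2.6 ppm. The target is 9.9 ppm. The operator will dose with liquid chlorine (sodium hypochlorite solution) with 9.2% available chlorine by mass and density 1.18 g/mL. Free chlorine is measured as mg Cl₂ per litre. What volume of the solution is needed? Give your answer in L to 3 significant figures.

Volume: 1950 m³ = 1,950,000 L.
Chlorine deficit: 9.9 − 2.6 = 7.3 ppm = 7.3 mg/L as Cl₂.
Cl₂ equivalent needed: 7.3 mg/L × 1,950,000 L = 14,240,000 mg = 14,240 g.
Product at 9.2% available chlorine: 14,240 / 0.092 = 154,700 g.
Volume at density 1.18 g/mL: 154,700 g ÷ 1.18 g/mL = 131,100 mL.

131 L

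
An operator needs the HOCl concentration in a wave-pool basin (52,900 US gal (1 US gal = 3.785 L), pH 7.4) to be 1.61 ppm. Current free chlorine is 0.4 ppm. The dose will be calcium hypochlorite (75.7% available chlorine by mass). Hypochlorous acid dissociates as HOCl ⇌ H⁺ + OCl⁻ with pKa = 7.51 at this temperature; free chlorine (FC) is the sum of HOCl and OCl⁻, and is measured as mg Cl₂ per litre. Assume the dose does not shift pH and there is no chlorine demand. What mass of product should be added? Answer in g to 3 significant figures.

Volume: 52,900 US gal × 3.785 L/gal = 200,226 L.
[OCl⁻]/[HOCl] = 10^(pH − pKa) = 10^(7.4 − 7.51) = 0.7762; fraction as HOCl = 1/(1 + 0.7762) = 0.563.
Free chlorine required for 1.61 ppm HOCl: 1.61 / 0.563 = 2.86 ppm.
FC to add: 2.86 − 0.4 = 2.46 mg/L as Cl₂.
Cl₂ equivalent: 2.46 mg/L × 200,226 L = 492.5 g.
Product at 75.7% available Cl: 492.5 / 0.757 = 650.6 g.

651 g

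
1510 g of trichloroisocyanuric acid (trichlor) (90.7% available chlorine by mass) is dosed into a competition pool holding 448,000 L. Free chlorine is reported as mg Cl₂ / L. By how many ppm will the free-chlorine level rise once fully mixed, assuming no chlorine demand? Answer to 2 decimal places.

Available chlorine delivered: 1510 g × 0.907 = 1370 g as Cl₂.
Concentration rise: 1370 g / 448,000 L = 3.057 mg/L = 3.06 ppm.

3.06 ppm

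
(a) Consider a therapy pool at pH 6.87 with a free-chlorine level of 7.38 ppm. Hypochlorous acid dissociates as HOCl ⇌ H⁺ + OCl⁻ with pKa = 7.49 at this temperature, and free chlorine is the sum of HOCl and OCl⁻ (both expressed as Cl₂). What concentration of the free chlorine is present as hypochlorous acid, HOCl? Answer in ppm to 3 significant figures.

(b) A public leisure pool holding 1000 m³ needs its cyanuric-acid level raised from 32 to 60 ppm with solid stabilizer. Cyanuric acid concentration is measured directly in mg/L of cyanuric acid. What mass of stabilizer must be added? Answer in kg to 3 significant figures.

(a) 5.95 ppm; (b) 28.0 kg

(a) [OCl⁻]/[HOCl] = 10^(pH − pKa) = 10^(6.87 − 7.49) = 10^-0.62 = 0.2399.
(a) Fraction as HOCl = 1 / (1 + 0.2399) = 0.8065.
(a) HOCl = 0.8065 × 7.38 ppm = 5.952 ppm.

(b) Volume: 1000 m³ = 1,000,000 L.
(b) CYA to add: (60 − 32) = 28 mg/L × 1,000,000 L = 28,000 g cyanuric acid.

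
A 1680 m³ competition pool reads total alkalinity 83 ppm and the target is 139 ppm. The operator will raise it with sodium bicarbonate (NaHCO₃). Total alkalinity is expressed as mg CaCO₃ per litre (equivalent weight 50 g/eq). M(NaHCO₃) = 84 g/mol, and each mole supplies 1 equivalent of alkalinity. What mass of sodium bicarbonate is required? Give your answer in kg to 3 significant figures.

158 kg

Volume: 1680 m³ = 1,680,000 L.
Alkalinity to add: (139 − 83) = 56 mg/L as CaCO₃ × 1,680,000 L = 94,080 g as CaCO₃.
Equivalents: 94,080 g ÷ 50 g/eq = 1882 eq.
NaHCO₃ supplies 1 eq per mole → 1882 mol.
Mass: 1882 mol × 84 g/mol = 158,100 g.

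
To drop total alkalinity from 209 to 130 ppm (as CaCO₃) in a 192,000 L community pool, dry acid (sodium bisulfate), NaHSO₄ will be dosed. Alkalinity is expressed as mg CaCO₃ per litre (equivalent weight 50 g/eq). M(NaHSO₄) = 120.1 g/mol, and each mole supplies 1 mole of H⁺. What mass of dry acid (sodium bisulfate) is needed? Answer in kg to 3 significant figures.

Alkalinity to neutralize: (209 − 130) = 79 mg/L as CaCO₃ × 192,000 L = 15,170 g as CaCO₃.
Equivalents of H⁺ required: 15,170 ÷ 50 g/eq = 303.4 eq = 303.4 mol NaHSO₄.
Mass of NaHSO₄: 303.4 × 120.1 = 36,430 g.

36.4 kg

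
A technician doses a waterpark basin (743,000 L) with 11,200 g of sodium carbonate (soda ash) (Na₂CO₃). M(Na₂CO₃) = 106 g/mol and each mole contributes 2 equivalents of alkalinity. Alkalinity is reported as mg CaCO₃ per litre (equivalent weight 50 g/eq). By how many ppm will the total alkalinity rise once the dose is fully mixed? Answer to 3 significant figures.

Moles of Na₂CO₃: 11,200 g ÷ 106 g/mol = 105.7 mol → 211.3 eq of alkalinity.
As CaCO₃: 211.3 eq × 50 g/eq = 10,570 g.
Rise: 10,570 g / 743,000 L × 1000 = 14.22 mg/L.

14.2 ppm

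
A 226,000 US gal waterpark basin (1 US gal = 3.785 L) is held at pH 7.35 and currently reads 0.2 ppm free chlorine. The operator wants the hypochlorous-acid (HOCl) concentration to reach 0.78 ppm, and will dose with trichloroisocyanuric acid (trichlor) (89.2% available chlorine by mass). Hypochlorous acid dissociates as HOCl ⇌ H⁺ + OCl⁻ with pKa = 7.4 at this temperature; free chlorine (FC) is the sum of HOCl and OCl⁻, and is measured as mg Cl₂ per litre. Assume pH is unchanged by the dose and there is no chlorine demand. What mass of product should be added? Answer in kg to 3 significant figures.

1.22 kg

Volume: 226,000 US gal × 3.785 L/gal = 855,410 L.
[OCl⁻]/[HOCl] = 10^(pH − pKa) = 10^(7.35 − 7.4) = 0.8913; fraction as HOCl = 1/(1 + 0.8913) = 0.5288.
Free chlorine required for 0.78 ppm HOCl: 0.78 / 0.5288 = 1.475 ppm.
FC to add: 1.475 − 0.2 = 1.275 mg/L as Cl₂.
Cl₂ equivalent: 1.275 mg/L × 855,410 L = 1091 g.
Product at 89.2% available Cl: 1091 / 0.892 = 1223 g.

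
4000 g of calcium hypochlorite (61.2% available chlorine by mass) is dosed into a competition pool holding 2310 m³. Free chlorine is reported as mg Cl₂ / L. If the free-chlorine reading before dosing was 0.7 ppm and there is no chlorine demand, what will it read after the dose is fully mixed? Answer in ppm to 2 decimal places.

1.76 ppm

Volume: 2310 m³ = 2,310,000 L.
Available chlorine delivered: 4000 g × 0.612 = 2448 g as Cl₂.
Concentration rise: 2448 g / 2,310,000 L = 1.06 mg/L = 1.06 ppm.
Final FC: 0.7 + 1.06 = 1.76 ppm.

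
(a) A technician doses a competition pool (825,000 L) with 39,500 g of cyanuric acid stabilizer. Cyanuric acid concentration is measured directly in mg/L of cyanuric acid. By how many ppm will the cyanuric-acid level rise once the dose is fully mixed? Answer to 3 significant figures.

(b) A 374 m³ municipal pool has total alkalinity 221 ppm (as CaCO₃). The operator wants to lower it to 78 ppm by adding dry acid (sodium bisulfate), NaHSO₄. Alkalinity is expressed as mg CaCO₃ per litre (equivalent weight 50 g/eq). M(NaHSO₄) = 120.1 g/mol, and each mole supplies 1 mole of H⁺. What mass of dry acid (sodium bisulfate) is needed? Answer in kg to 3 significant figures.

(a) 47.9 ppm; (b) 128 kg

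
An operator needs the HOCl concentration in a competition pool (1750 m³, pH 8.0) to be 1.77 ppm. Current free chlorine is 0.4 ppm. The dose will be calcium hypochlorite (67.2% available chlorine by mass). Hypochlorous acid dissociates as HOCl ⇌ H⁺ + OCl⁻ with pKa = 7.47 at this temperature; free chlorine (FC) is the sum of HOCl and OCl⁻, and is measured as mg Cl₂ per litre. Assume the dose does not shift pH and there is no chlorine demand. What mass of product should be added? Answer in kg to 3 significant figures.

Volume: 1750 m³ = 1,750,000 L.
[OCl⁻]/[HOCl] = 10^(pH − pKa) = 10^(8.0 − 7.47) = 3.388; fraction as HOCl = 1/(1 + 3.388) = 0.2279.
Free chlorine required for 1.77 ppm HOCl: 1.77 / 0.2279 = 7.768 ppm.
FC to add: 7.768 − 0.4 = 7.368 mg/L as Cl₂.
Cl₂ equivalent: 7.368 mg/L × 1,750,000 L = 12,890 g.
Product at 67.2% available Cl: 12,890 / 0.672 = 19,190 g.

19.2 kg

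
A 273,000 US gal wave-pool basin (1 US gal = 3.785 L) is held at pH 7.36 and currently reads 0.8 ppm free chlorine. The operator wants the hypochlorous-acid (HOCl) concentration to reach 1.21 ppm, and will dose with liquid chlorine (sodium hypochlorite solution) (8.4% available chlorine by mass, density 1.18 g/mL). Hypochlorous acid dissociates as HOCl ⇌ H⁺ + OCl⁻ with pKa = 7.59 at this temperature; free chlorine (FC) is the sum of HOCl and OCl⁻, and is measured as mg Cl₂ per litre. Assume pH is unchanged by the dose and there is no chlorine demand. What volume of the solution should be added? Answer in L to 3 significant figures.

Volume: 273,000 US gal × 3.785 L/gal = 1,033,305 L.
[OCl⁻]/[HOCl] = 10^(pH − pKa) = 10^(7.36 − 7.59) = 0.5888; fraction as HOCl = 1/(1 + 0.5888) = 0.6294.
Free chlorine required for 1.21 ppm HOCl: 1.21 / 0.6294 = 1.923 ppm.
FC to add: 1.923 − 0.8 = 1.123 mg/L as Cl₂.
Cl₂ equivalent: 1.123 mg/L × 1,033,305 L = 1160 g.
Product at 8.4% available Cl: 1160 / 0.084 = 13,810 g.
Volume: 13,810 g ÷ 1.18 g/mL = 11,700 mL.

11.7 L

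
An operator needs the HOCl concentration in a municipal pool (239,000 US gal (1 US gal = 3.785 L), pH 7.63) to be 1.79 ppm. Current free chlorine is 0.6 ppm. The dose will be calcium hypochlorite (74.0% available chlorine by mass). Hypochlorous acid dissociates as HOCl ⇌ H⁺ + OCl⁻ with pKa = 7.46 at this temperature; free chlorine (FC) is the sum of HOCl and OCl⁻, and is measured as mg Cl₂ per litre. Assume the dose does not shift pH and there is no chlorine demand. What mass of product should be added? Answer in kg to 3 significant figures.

4.69 kg

Volume: 239,000 US gal × 3.785 L/gal = 904,615 L.
[OCl⁻]/[HOCl] = 10^(pH − pKa) = 10^(7.63 − 7.46) = 1.479; fraction as HOCl = 1/(1 + 1.479) = 0.4034.
Free chlorine required for 1.79 ppm HOCl: 1.79 / 0.4034 = 4.438 ppm.
FC to add: 4.438 − 0.6 = 3.838 mg/L as Cl₂.
Cl₂ equivalent: 3.838 mg/L × 904,615 L = 3472 g.
Product at 74.0% available Cl: 3472 / 0.74 = 4691 g.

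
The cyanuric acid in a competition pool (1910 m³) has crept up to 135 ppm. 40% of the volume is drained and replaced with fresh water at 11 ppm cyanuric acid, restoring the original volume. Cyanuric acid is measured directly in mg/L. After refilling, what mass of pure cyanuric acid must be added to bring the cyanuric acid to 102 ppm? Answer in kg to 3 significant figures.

Volume: 1910 m³ = 1,910,000 L.
After draining 40% and refilling: 135 × 0.60 + 11 × 0.40 = 85.4 ppm.
Deficit to target: 102 − 85.4 = 16.6 mg/L.
Mass: 16.6 mg/L × 1,910,000 L = 31,710 g cyanuric acid.

31.7 kg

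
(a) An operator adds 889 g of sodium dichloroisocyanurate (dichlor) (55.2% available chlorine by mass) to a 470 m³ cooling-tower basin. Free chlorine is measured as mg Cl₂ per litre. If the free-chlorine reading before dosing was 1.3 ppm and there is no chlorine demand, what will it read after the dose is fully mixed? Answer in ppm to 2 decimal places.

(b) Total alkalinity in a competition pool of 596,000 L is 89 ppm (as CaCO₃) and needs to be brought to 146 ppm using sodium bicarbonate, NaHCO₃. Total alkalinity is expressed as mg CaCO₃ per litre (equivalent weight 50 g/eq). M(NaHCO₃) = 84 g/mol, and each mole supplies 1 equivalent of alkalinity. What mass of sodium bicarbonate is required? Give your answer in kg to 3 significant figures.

(a) 2.34 ppm; (b) 57.1 kg

(a) Volume: 470 m³ = 470,000 L.
(a) Available chlorine delivered: 889 g × 0.552 = 490.7 g as Cl₂.
(a) Concentration rise: 490.7 g / 470,000 L = 1.044 mg/L = 1.04 ppm.
(a) Final FC: 1.3 + 1.04 = 2.34 ppm.

(b) Alkalinity to add: (146 − 89) = 57 mg/L as CaCO₃ × 596,000 L = 33,970 g as CaCO₃.
(b) Equivalents: 33,970 g ÷ 50 g/eq = 679.4 eq.
(b) NaHCO₃ supplies 1 eq per mole → 679.4 mol.
(b) Mass: 679.4 mol × 84 g/mol = 57,070 g.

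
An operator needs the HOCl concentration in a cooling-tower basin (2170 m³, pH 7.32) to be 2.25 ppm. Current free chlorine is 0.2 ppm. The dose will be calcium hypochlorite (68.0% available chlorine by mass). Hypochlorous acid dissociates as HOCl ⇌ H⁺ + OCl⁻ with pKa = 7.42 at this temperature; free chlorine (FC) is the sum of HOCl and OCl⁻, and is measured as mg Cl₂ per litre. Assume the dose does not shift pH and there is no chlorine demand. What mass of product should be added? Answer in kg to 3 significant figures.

Volume: 2170 m³ = 2,170,000 L.
[OCl⁻]/[HOCl] = 10^(pH − pKa) = 10^(7.32 − 7.42) = 0.7943; fraction as HOCl = 1/(1 + 0.7943) = 0.5573.
Free chlorine required for 2.25 ppm HOCl: 2.25 / 0.5573 = 4.037 ppm.
FC to add: 4.037 − 0.2 = 3.837 mg/L as Cl₂.
Cl₂ equivalent: 3.837 mg/L × 2,170,000 L = 8327 g.
Product at 68.0% available Cl: 8327 / 0.68 = 12,250 g.

12.2 kg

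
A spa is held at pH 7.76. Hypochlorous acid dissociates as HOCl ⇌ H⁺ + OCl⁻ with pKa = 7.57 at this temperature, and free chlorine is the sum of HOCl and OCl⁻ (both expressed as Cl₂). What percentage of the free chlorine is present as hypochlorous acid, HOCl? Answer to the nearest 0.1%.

[OCl⁻]/[HOCl] = 10^(pH − pKa) = 10^(7.76 − 7.57) = 10^0.19 = 1.549.
Fraction as HOCl = 1 / (1 + 1.549) = 0.3923.

39.2%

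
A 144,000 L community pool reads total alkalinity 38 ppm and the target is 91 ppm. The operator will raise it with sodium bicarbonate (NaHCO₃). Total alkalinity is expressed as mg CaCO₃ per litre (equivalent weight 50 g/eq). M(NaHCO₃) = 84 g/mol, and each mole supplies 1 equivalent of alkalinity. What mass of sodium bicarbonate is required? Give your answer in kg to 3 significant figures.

Alkalinity to add: (91 − 38) = 53 mg/L as CaCO₃ × 144,000 L = 7632 g as CaCO₃.
Equivalents: 7632 g ÷ 50 g/eq = 152.6 eq.
NaHCO₃ supplies 1 eq per mole → 152.6 mol.
Mass: 152.6 mol × 84 g/mol = 12,820 g.

12.8 kg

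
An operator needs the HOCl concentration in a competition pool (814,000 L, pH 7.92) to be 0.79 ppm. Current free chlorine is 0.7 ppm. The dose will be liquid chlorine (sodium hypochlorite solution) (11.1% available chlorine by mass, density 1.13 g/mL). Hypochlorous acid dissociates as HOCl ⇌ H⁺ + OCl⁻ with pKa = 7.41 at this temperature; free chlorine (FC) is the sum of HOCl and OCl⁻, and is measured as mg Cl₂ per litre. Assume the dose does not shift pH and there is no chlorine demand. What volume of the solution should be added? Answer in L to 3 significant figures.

17.2 L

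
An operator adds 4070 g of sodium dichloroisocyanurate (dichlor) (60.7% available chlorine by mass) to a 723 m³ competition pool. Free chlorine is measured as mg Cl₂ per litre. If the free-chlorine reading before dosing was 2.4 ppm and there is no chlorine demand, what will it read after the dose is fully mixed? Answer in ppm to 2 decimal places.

Volume: 723 m³ = 723,000 L.
Available chlorine delivered: 4070 g × 0.607 = 2470 g as Cl₂.
Concentration rise: 2470 g / 723,000 L = 3.417 mg/L = 3.42 ppm.
Final FC: 2.4 + 3.42 = 5.82 ppm.

5.82 ppm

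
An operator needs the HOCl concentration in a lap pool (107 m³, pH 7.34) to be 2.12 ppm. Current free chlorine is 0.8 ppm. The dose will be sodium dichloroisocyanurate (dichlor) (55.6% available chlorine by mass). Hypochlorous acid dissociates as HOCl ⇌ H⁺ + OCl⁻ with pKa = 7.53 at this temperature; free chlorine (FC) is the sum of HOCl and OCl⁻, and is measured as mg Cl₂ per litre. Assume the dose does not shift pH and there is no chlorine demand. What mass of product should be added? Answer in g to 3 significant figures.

Volume: 107 m³ = 107,000 L.
[OCl⁻]/[HOCl] = 10^(pH − pKa) = 10^(7.34 − 7.53) = 0.6457; fraction as HOCl = 1/(1 + 0.6457) = 0.6077.
Free chlorine required for 2.12 ppm HOCl: 2.12 / 0.6077 = 3.489 ppm.
FC to add: 3.489 − 0.8 = 2.689 mg/L as Cl₂.
Cl₂ equivalent: 2.689 mg/L × 107,000 L = 287.7 g.
Product at 55.6% available Cl: 287.7 / 0.556 = 517.4 g.

517 g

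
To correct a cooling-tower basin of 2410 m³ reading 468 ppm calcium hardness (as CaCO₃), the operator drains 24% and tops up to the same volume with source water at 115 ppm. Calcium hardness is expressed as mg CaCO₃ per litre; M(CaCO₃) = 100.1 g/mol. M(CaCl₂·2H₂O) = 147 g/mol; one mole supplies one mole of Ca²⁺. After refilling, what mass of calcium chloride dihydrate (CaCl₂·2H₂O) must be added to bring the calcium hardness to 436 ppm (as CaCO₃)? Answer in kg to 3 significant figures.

187 kg

Volume: 2410 m³ = 2,410,000 L.
After draining 24% and refilling: 468 × 0.76 + 115 × 0.24 = 383.28 ppm.
Deficit to target: 436 − 383.28 = 52.72 mg/L.
As CaCO₃: 52.72 mg/L × 2,410,000 L = 127,100 g; ÷ 100.1 = 1269 mol Ca²⁺.
Mass: 1269 × 147 = 186,600 g.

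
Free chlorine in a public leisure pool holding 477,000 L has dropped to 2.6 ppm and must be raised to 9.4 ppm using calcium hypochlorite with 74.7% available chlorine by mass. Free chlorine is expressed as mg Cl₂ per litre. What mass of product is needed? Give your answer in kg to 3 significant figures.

Chlorine deficit: 9.4 − 2.6 = 6.8 ppm = 6.8 mg/L as Cl₂.
Cl₂ equivalent needed: 6.8 mg/L × 477,000 L = 3,244,000 mg = 3244 g.
Product at 74.7% available chlorine: 3244 / 0.747 = 4342 g.

4.34 kg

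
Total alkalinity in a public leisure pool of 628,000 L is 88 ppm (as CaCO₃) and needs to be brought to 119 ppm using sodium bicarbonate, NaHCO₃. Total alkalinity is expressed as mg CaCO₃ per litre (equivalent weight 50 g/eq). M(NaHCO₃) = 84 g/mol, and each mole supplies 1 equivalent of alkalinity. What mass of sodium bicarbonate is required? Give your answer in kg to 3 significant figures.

32.7 kg

Alkalinity to add: (119 − 88) = 31 mg/L as CaCO₃ × 628,000 L = 19,470 g as CaCO₃.
Equivalents: 19,470 g ÷ 50 g/eq = 389.4 eq.
NaHCO₃ supplies 1 eq per mole → 389.4 mol.
Mass: 389.4 mol × 84 g/mol = 32,710 g.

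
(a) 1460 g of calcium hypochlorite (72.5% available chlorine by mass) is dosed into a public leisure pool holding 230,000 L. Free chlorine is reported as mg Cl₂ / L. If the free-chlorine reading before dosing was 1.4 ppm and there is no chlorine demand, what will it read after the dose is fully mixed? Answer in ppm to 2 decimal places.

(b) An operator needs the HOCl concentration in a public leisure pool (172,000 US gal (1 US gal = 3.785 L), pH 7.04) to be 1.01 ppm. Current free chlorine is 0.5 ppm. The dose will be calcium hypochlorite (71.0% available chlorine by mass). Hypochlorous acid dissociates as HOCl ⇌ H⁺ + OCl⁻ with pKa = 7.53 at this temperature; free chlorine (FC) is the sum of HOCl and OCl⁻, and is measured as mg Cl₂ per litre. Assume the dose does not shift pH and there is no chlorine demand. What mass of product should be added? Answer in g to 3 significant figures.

(a) 6.00 ppm; (b) 767 g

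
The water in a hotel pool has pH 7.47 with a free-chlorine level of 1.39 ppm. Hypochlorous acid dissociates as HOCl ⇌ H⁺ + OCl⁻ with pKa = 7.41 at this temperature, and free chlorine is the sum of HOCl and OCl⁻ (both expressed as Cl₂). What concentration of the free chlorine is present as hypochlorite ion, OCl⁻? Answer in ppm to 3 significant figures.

[OCl⁻]/[HOCl] = 10^(pH − pKa) = 10^(7.47 − 7.41) = 10^0.06 = 1.148.
Fraction as HOCl = 1 / (1 + 1.148) = 0.4655.
OCl⁻ = (1 − 0.4655) × 1.39 ppm = 0.7429 ppm.

0.743 ppm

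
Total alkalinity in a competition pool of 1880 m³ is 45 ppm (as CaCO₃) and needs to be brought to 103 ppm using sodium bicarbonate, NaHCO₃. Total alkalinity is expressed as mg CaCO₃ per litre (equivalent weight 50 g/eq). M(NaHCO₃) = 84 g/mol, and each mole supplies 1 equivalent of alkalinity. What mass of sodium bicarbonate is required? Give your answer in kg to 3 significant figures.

183 kg

Volume: 1880 m³ = 1,880,000 L.
Alkalinity to add: (103 − 45) = 58 mg/L as CaCO₃ × 1,880,000 L = 109,000 g as CaCO₃.
Equivalents: 109,000 g ÷ 50 g/eq = 2181 eq.
NaHCO₃ supplies 1 eq per mole → 2181 mol.
Mass: 2181 mol × 84 g/mol = 183,200 g.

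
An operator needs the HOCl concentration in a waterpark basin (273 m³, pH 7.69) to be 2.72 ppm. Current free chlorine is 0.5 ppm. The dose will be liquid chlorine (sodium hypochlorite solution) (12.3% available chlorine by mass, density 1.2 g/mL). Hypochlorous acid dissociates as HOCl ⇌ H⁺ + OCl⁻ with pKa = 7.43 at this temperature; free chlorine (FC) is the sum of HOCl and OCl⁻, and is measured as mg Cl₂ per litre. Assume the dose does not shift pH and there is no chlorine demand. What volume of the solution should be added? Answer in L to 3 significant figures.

Volume: 273 m³ = 273,000 L.
[OCl⁻]/[HOCl] = 10^(pH − pKa) = 10^(7.69 − 7.43) = 1.82; fraction as HOCl = 1/(1 + 1.82) = 0.3546.
Free chlorine required for 2.72 ppm HOCl: 2.72 / 0.3546 = 7.67 ppm.
FC to add: 7.67 − 0.5 = 7.17 mg/L as Cl₂.
Cl₂ equivalent: 7.17 mg/L × 273,000 L = 1957 g.
Product at 12.3% available Cl: 1957 / 0.123 = 15,910 g.
Volume: 15,910 g ÷ 1.2 g/mL = 13,260 mL.

13.3 L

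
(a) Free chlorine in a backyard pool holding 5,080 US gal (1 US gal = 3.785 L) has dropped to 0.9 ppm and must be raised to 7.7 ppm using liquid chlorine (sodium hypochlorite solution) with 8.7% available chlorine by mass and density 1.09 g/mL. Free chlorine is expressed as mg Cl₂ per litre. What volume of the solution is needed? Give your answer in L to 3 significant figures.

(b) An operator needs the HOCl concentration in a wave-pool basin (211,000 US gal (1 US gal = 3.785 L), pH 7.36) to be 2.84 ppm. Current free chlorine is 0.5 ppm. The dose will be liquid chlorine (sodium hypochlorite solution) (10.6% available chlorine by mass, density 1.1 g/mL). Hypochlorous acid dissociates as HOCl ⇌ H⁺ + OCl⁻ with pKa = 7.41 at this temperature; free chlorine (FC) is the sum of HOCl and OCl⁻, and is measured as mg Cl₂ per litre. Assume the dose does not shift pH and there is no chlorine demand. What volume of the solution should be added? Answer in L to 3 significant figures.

(a) 1.38 L; (b) 33.4 L

(a) Volume: 5,080 US gal × 3.785 L/gal = 19,228 L.
(a) Chlorine deficit: 7.7 − 0.9 = 6.8 ppm = 6.8 mg/L as Cl₂.
(a) Cl₂ equivalent needed: 6.8 mg/L × 19,228 L = 130,700 mg = 130.7 g.
(a) Product at 8.7% available chlorine: 130.7 / 0.087 = 1503 g.
(a) Volume at density 1.09 g/mL: 1503 g ÷ 1.09 g/mL = 1379 mL.

(b) Volume: 211,000 US gal × 3.785 L/gal = 798,635 L.
(b) [OCl⁻]/[HOCl] = 10^(pH − pKa) = 10^(7.36 − 7.41) = 0.8913; fraction as HOCl = 1/(1 + 0.8913) = 0.5288.
(b) Free chlorine required for 2.84 ppm HOCl: 2.84 / 0.5288 = 5.371 ppm.
(b) FC to add: 5.371 − 0.5 = 4.871 mg/L as Cl₂.
(b) Cl₂ equivalent: 4.871 mg/L × 798,635 L = 3890 g.
(b) Product at 10.6% available Cl: 3890 / 0.106 = 36,700 g.
(b) Volume: 36,700 g ÷ 1.1 g/mL = 33,360 mL.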